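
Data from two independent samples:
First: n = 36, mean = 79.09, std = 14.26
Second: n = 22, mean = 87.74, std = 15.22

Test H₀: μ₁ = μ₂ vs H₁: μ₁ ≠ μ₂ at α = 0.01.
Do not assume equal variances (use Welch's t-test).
Welch's two-sample t-test:
H₀: μ₁ = μ₂
H₁: μ₁ ≠ μ₂
s₁²/n₁ = 14.26²/36 = 5.6485,  s₂²/n₂ = 15.22²/22 = 10.5295
SE = √(s₁²/n₁ + s₂²/n₂) = √(5.6485 + 10.5295) = 4.0222
df (Welch-Satterthwaite) = (s₁²/n₁ + s₂²/n₂)² / [(s₁²/n₁)²/(n₁-1) + (s₂²/n₂)²/(n₂-1)] ≈ 42.27
t = (x̄₁ - x̄₂) / SE = (79.09 - 87.74) / 4.0222 = -8.65 / 4.0222 = -2.151
p-value = 0.0373

Since p-value > α = 0.01, we fail to reject H₀.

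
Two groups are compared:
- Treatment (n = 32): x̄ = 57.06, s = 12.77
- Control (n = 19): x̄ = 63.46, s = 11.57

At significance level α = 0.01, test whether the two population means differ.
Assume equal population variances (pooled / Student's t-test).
Student's two-sample t-test (equal variances):
H₀: μ₁ = μ₂
H₁: μ₁ ≠ μ₂
df = n₁ + n₂ - 2 = 49
Pooled variance s_p² = [(n₁-1)s₁² + (n₂-1)s₂²] / (n₁ + n₂ - 2) = [(31)(12.77²) + (18)(11.57²)] / 49 = 152.3434
SE = √(s_p²(1/n₁ + 1/n₂)) = √(152.3434 × (1/32 + 1/19)) = 3.5747
t = (x̄₁ - x̄₂) / SE = (57.06 - 63.46) / 3.5747 = -6.40 / 3.5747 = -1.790
p-value = 0.0796

Since p-value > α = 0.01, we fail to reject H₀.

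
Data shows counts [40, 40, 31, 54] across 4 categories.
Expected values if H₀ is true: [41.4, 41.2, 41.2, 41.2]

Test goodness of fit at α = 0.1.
Chi-square goodness of fit test:
H₀: observed counts match expected distribution
H₁: observed counts differ from expected distribution
df = k - 1 = 3
χ² = Σ(O - E)²/E
   = (40 - 41.4)²/41.4 + (40 - 41.2)²/41.2 + (31 - 41.2)²/41.2 + (54 - 41.2)²/41.2
   = 0.047 + 0.035 + 2.525 + 3.977
   = 6.58
p-value = 0.0864

Since p-value < α = 0.1, we reject H₀.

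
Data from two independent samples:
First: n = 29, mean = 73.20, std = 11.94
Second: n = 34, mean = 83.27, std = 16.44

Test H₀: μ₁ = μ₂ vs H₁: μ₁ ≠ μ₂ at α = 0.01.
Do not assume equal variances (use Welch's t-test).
Welch's two-sample t-test:
H₀: μ₁ = μ₂
H₁: μ₁ ≠ μ₂
s₁²/n₁ = 11.94²/29 = 4.9160,  s₂²/n₂ = 16.44²/34 = 7.9492
SE = √(s₁²/n₁ + s₂²/n₂) = √(4.9160 + 7.9492) = 3.5868
df (Welch-Satterthwaite) = (s₁²/n₁ + s₂²/n₂)² / [(s₁²/n₁)²/(n₁-1) + (s₂²/n₂)²/(n₂-1)] ≈ 59.58
t = (x̄₁ - x̄₂) / SE = (73.20 - 83.27) / 3.5868 = -10.07 / 3.5868 = -2.808
p-value = 0.0067

Since p-value < α = 0.01, we reject H₀.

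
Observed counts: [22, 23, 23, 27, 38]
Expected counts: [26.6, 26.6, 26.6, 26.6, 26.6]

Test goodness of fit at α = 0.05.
Chi-square goodness of fit test:
H₀: observed counts match expected distribution
H₁: observed counts differ from expected distribution
df = k - 1 = 4
χ² = Σ(O - E)²/E
   = (22 - 26.6)²/26.6 + (23 - 26.6)²/26.6 + (23 - 26.6)²/26.6 + (27 - 26.6)²/26.6 + (38 - 26.6)²/26.6
   = 0.795 + 0.487 + 0.487 + 0.006 + 4.886
   = 6.66
p-value = 0.1549

Since p-value > α = 0.05, we fail to reject H₀.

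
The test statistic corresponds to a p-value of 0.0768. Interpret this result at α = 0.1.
Since p = 0.0768 < α = 0.1, reject H₀.
There is sufficient evidence to reject the null hypothesis; the result is statistically significant at the 0.1 level.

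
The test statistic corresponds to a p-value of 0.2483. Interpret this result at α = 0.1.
Since p = 0.2483 > α = 0.1, fail to reject H₀.
There is insufficient evidence to reject the null hypothesis; the result is not statistically significant at the 0.1 level.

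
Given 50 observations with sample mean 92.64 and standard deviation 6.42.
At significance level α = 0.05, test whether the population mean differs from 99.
One-sample t-test:
H₀: μ = 99
H₁: μ ≠ 99
df = n - 1 = 49
t = (x̄ - μ₀) / (s/√n) = (92.64 - 99) / (6.42/√50) = -7.005
p-value < 0.0001

Since p-value < α = 0.05, we reject H₀.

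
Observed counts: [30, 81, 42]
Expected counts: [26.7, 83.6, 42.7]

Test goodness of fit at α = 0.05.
Chi-square goodness of fit test:
H₀: observed counts match expected distribution
H₁: observed counts differ from expected distribution
df = k - 1 = 2
χ² = Σ(O - E)²/E
   = (30 - 26.7)²/26.7 + (81 - 83.6)²/83.6 + (42 - 42.7)²/42.7
   = 0.408 + 0.081 + 0.011
   = 0.50
p-value = 0.7787

Since p-value > α = 0.05, we fail to reject H₀.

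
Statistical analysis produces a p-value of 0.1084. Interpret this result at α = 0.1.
Since p = 0.1084 > α = 0.1, fail to reject H₀.
There is insufficient evidence to reject the null hypothesis; the result is not statistically significant at the 0.1 level.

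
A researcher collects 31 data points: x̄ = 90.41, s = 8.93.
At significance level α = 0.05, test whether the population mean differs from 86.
One-sample t-test:
H₀: μ = 86
H₁: μ ≠ 86
df = n - 1 = 30
t = (x̄ - μ₀) / (s/√n) = (90.41 - 86) / (8.93/√31) = 2.750
p-value = 0.0100

Since p-value < α = 0.05, we reject H₀.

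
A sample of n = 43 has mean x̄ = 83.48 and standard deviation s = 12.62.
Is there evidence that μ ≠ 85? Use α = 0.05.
One-sample t-test:
H₀: μ = 85
H₁: μ ≠ 85
df = n - 1 = 42
t = (x̄ - μ₀) / (s/√n) = (83.48 - 85) / (12.62/√43) = -0.790
p-value = 0.4341

Since p-value > α = 0.05, we fail to reject H₀.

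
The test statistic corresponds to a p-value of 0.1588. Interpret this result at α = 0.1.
Since p = 0.1588 > α = 0.1, fail to reject H₀.
There is insufficient evidence to reject the null hypothesis; the result is not statistically significant at the 0.1 level.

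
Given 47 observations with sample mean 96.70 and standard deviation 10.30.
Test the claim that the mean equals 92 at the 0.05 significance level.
One-sample t-test:
H₀: μ = 92
H₁: μ ≠ 92
df = n - 1 = 46
t = (x̄ - μ₀) / (s/√n) = (96.70 - 92) / (10.30/√47) = 3.128
p-value = 0.0030

Since p-value < α = 0.05, we reject H₀.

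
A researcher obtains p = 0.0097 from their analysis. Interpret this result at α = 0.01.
Since p = 0.0097 < α = 0.01, reject H₀.
There is sufficient evidence to reject the null hypothesis; the result is statistically significant at the 0.01 level.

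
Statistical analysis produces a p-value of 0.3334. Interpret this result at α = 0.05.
Since p = 0.3334 > α = 0.05, fail to reject H₀.
There is insufficient evidence to reject the null hypothesis; the result is not statistically significant at the 0.05 level.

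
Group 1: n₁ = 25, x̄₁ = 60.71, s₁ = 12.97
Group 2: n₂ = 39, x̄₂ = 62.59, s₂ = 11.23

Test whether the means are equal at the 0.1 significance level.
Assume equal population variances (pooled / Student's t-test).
Student's two-sample t-test (equal variances):
H₀: μ₁ = μ₂
H₁: μ₁ ≠ μ₂
df = n₁ + n₂ - 2 = 62
Pooled variance s_p² = [(n₁-1)s₁² + (n₂-1)s₂²] / (n₁ + n₂ - 2) = [(24)(12.97²) + (38)(11.23²)] / 62 = 142.4128
SE = √(s_p²(1/n₁ + 1/n₂)) = √(142.4128 × (1/25 + 1/39)) = 3.0575
t = (x̄₁ - x̄₂) / SE = (60.71 - 62.59) / 3.0575 = -1.88 / 3.0575 = -0.615
p-value = 0.5409

Since p-value > α = 0.1, we fail to reject H₀.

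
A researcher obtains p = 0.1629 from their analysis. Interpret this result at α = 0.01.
Since p = 0.1629 > α = 0.01, fail to reject H₀.
There is insufficient evidence to reject the null hypothesis; the result is not statistically significant at the 0.01 level.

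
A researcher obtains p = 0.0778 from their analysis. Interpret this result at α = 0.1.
Since p = 0.0778 < α = 0.1, reject H₀.
There is sufficient evidence to reject the null hypothesis; the result is statistically significant at the 0.1 level.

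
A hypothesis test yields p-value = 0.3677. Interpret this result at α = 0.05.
Since p = 0.3677 > α = 0.05, fail to reject H₀.
There is insufficient evidence to reject the null hypothesis; the result is not statistically significant at the 0.05 level.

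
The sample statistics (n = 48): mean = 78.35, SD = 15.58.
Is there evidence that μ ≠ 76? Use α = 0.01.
One-sample t-test:
H₀: μ = 76
H₁: μ ≠ 76
df = n - 1 = 47
t = (x̄ - μ₀) / (s/√n) = (78.35 - 76) / (15.58/√48) = 1.045
p-value = 0.3014

Since p-value > α = 0.01, we fail to reject H₀.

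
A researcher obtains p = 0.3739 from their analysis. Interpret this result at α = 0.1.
Since p = 0.3739 > α = 0.1, fail to reject H₀.
There is insufficient evidence to reject the null hypothesis; the result is not statistically significant at the 0.1 level.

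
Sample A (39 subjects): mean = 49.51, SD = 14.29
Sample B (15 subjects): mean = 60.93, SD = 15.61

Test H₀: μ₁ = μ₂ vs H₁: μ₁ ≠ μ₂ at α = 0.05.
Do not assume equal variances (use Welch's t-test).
Welch's two-sample t-test:
H₀: μ₁ = μ₂
H₁: μ₁ ≠ μ₂
s₁²/n₁ = 14.29²/39 = 5.2360,  s₂²/n₂ = 15.61²/15 = 16.2448
SE = √(s₁²/n₁ + s₂²/n₂) = √(5.2360 + 16.2448) = 4.6347
df (Welch-Satterthwaite) = (s₁²/n₁ + s₂²/n₂)² / [(s₁²/n₁)²/(n₁-1) + (s₂²/n₂)²/(n₂-1)] ≈ 23.58
t = (x̄₁ - x̄₂) / SE = (49.51 - 60.93) / 4.6347 = -11.42 / 4.6347 = -2.464
p-value = 0.0214

Since p-value < α = 0.05, we reject H₀.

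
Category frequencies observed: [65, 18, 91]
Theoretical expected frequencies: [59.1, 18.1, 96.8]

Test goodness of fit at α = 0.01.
Chi-square goodness of fit test:
H₀: observed counts match expected distribution
H₁: observed counts differ from expected distribution
df = k - 1 = 2
χ² = Σ(O - E)²/E
   = (65 - 59.1)²/59.1 + (18 - 18.1)²/18.1 + (91 - 96.8)²/96.8
   = 0.589 + 0.001 + 0.348
   = 0.94
p-value = 0.6259

Since p-value > α = 0.01, we fail to reject H₀.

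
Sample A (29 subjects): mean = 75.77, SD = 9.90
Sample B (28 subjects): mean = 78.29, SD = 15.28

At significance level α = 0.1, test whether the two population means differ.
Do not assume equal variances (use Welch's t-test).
Welch's two-sample t-test:
H₀: μ₁ = μ₂
H₁: μ₁ ≠ μ₂
s₁²/n₁ = 9.90²/29 = 3.3797,  s₂²/n₂ = 15.28²/28 = 8.3385
SE = √(s₁²/n₁ + s₂²/n₂) = √(3.3797 + 8.3385) = 3.4232
df (Welch-Satterthwaite) = (s₁²/n₁ + s₂²/n₂)² / [(s₁²/n₁)²/(n₁-1) + (s₂²/n₂)²/(n₂-1)] ≈ 46.03
t = (x̄₁ - x̄₂) / SE = (75.77 - 78.29) / 3.4232 = -2.52 / 3.4232 = -0.736
p-value = 0.4654

Since p-value > α = 0.1, we fail to reject H₀.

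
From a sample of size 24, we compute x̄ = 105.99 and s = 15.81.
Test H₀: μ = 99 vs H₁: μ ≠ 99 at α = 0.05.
One-sample t-test:
H₀: μ = 99
H₁: μ ≠ 99
df = n - 1 = 23
t = (x̄ - μ₀) / (s/√n) = (105.99 - 99) / (15.81/√24) = 2.166
p-value = 0.0409

Since p-value < α = 0.05, we reject H₀.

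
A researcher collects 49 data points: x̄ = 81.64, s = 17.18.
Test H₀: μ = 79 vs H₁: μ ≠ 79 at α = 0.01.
One-sample t-test:
H₀: μ = 79
H₁: μ ≠ 79
df = n - 1 = 48
t = (x̄ - μ₀) / (s/√n) = (81.64 - 79) / (17.18/√49) = 1.076
p-value = 0.2875

Since p-value > α = 0.01, we fail to reject H₀.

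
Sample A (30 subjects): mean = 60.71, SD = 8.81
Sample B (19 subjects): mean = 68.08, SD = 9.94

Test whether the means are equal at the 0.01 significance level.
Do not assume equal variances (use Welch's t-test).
Welch's two-sample t-test:
H₀: μ₁ = μ₂
H₁: μ₁ ≠ μ₂
s₁²/n₁ = 8.81²/30 = 2.5872,  s₂²/n₂ = 9.94²/19 = 5.2002
SE = √(s₁²/n₁ + s₂²/n₂) = √(2.5872 + 5.2002) = 2.7906
df (Welch-Satterthwaite) = (s₁²/n₁ + s₂²/n₂)² / [(s₁²/n₁)²/(n₁-1) + (s₂²/n₂)²/(n₂-1)] ≈ 34.99
t = (x̄₁ - x̄₂) / SE = (60.71 - 68.08) / 2.7906 = -7.37 / 2.7906 = -2.641
p-value = 0.0123

Since p-value > α = 0.01, we fail to reject H₀.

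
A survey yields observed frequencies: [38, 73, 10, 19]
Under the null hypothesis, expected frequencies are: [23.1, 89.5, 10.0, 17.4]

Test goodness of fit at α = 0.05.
Chi-square goodness of fit test:
H₀: observed counts match expected distribution
H₁: observed counts differ from expected distribution
df = k - 1 = 3
χ² = Σ(O - E)²/E
   = (38 - 23.1)²/23.1 + (73 - 89.5)²/89.5 + (10 - 10.0)²/10.0 + (19 - 17.4)²/17.4
   = 9.611 + 3.042 + 0.000 + 0.147
   = 12.80
p-value = 0.0051

Since p-value < α = 0.05, we reject H₀.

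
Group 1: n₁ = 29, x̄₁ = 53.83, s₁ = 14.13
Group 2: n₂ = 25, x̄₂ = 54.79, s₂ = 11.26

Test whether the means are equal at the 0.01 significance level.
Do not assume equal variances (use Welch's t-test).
Welch's two-sample t-test:
H₀: μ₁ = μ₂
H₁: μ₁ ≠ μ₂
s₁²/n₁ = 14.13²/29 = 6.8847,  s₂²/n₂ = 11.26²/25 = 5.0715
SE = √(s₁²/n₁ + s₂²/n₂) = √(6.8847 + 5.0715) = 3.4578
df (Welch-Satterthwaite) = (s₁²/n₁ + s₂²/n₂)² / [(s₁²/n₁)²/(n₁-1) + (s₂²/n₂)²/(n₂-1)] ≈ 51.71
t = (x̄₁ - x̄₂) / SE = (53.83 - 54.79) / 3.4578 = -0.96 / 3.4578 = -0.278
p-value = 0.7824

Since p-value > α = 0.01, we fail to reject H₀.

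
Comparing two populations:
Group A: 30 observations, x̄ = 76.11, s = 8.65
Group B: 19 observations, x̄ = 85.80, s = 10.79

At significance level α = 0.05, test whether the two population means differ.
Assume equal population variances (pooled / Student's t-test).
Student's two-sample t-test (equal variances):
H₀: μ₁ = μ₂
H₁: μ₁ ≠ μ₂
df = n₁ + n₂ - 2 = 47
Pooled variance s_p² = [(n₁-1)s₁² + (n₂-1)s₂²] / (n₁ + n₂ - 2) = [(29)(8.65²) + (18)(10.79²)] / 47 = 90.7550
SE = √(s_p²(1/n₁ + 1/n₂)) = √(90.7550 × (1/30 + 1/19)) = 2.7932
t = (x̄₁ - x̄₂) / SE = (76.11 - 85.80) / 2.7932 = -9.69 / 2.7932 = -3.469
p-value = 0.0011

Since p-value < α = 0.05, we reject H₀.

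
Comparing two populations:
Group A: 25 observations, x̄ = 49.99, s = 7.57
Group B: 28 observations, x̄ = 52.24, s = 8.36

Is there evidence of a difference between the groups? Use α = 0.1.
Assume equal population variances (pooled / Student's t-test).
Student's two-sample t-test (equal variances):
H₀: μ₁ = μ₂
H₁: μ₁ ≠ μ₂
df = n₁ + n₂ - 2 = 51
Pooled variance s_p² = [(n₁-1)s₁² + (n₂-1)s₂²] / (n₁ + n₂ - 2) = [(24)(7.57²) + (27)(8.36²)] / 51 = 63.9674
SE = √(s_p²(1/n₁ + 1/n₂)) = √(63.9674 × (1/25 + 1/28)) = 2.2007
t = (x̄₁ - x̄₂) / SE = (49.99 - 52.24) / 2.2007 = -2.25 / 2.2007 = -1.022
p-value = 0.3114

Since p-value > α = 0.1, we fail to reject H₀.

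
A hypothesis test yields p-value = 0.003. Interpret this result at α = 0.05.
Since p = 0.003 < α = 0.05, reject H₀.
There is sufficient evidence to reject the null hypothesis; the result is statistically significant at the 0.05 level.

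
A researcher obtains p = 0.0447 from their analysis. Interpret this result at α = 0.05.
Since p = 0.0447 < α = 0.05, reject H₀.
There is sufficient evidence to reject the null hypothesis; the result is statistically significant at the 0.05 level.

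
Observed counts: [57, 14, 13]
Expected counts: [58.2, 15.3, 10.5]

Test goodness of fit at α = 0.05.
Chi-square goodness of fit test:
H₀: observed counts match expected distribution
H₁: observed counts differ from expected distribution
df = k - 1 = 2
χ² = Σ(O - E)²/E
   = (57 - 58.2)²/58.2 + (14 - 15.3)²/15.3 + (13 - 10.5)²/10.5
   = 0.025 + 0.110 + 0.595
   = 0.73
p-value = 0.6940

Since p-value > α = 0.05, we fail to reject H₀.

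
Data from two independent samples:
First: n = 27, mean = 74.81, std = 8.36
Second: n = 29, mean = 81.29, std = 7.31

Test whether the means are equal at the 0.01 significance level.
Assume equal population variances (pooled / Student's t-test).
Student's two-sample t-test (equal variances):
H₀: μ₁ = μ₂
H₁: μ₁ ≠ μ₂
df = n₁ + n₂ - 2 = 54
Pooled variance s_p² = [(n₁-1)s₁² + (n₂-1)s₂²] / (n₁ + n₂ - 2) = [(26)(8.36²) + (28)(7.31²)] / 54 = 61.3582
SE = √(s_p²(1/n₁ + 1/n₂)) = √(61.3582 × (1/27 + 1/29)) = 2.0948
t = (x̄₁ - x̄₂) / SE = (74.81 - 81.29) / 2.0948 = -6.48 / 2.0948 = -3.093
p-value = 0.0031

Since p-value < α = 0.01, we reject H₀.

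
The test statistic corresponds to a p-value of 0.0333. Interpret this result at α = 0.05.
Since p = 0.0333 < α = 0.05, reject H₀.
There is sufficient evidence to reject the null hypothesis; the result is statistically significant at the 0.05 level.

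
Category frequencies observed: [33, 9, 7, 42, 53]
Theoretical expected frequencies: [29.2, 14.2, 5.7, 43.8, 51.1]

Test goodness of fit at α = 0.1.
Chi-square goodness of fit test:
H₀: observed counts match expected distribution
H₁: observed counts differ from expected distribution
df = k - 1 = 4
χ² = Σ(O - E)²/E
   = (33 - 29.2)²/29.2 + (9 - 14.2)²/14.2 + (7 - 5.7)²/5.7 + (42 - 43.8)²/43.8 + (53 - 51.1)²/51.1
   = 0.495 + 1.904 + 0.296 + 0.074 + 0.071
   = 2.84
p-value = 0.5850

Since p-value > α = 0.1, we fail to reject H₀.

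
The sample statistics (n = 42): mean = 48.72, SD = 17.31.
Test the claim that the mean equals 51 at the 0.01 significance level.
One-sample t-test:
H₀: μ = 51
H₁: μ ≠ 51
df = n - 1 = 41
t = (x̄ - μ₀) / (s/√n) = (48.72 - 51) / (17.31/√42) = -0.854
p-value = 0.3983

Since p-value > α = 0.01, we fail to reject H₀.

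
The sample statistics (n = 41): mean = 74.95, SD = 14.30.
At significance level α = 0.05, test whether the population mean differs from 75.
One-sample t-test:
H₀: μ = 75
H₁: μ ≠ 75
df = n - 1 = 40
t = (x̄ - μ₀) / (s/√n) = (74.95 - 75) / (14.30/√41) = -0.022
p-value = 0.9822

Since p-value > α = 0.05, we fail to reject H₀.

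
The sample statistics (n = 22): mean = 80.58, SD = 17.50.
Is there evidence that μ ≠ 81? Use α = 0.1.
One-sample t-test:
H₀: μ = 81
H₁: μ ≠ 81
df = n - 1 = 21
t = (x̄ - μ₀) / (s/√n) = (80.58 - 81) / (17.50/√22) = -0.113
p-value = 0.9114

Since p-value > α = 0.1, we fail to reject H₀.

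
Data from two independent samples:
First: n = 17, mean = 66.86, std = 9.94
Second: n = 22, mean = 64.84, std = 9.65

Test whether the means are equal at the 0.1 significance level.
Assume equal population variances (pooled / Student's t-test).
Student's two-sample t-test (equal variances):
H₀: μ₁ = μ₂
H₁: μ₁ ≠ μ₂
df = n₁ + n₂ - 2 = 37
Pooled variance s_p² = [(n₁-1)s₁² + (n₂-1)s₂²] / (n₁ + n₂ - 2) = [(16)(9.94²) + (21)(9.65²)] / 37 = 95.5792
SE = √(s_p²(1/n₁ + 1/n₂)) = √(95.5792 × (1/17 + 1/22)) = 3.1570
t = (x̄₁ - x̄₂) / SE = (66.86 - 64.84) / 3.1570 = 2.02 / 3.1570 = 0.640
p-value = 0.5262

Since p-value > α = 0.1, we fail to reject H₀.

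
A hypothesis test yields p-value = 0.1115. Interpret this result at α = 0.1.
Since p = 0.1115 > α = 0.1, fail to reject H₀.
There is insufficient evidence to reject the null hypothesis; the result is not statistically significant at the 0.1 level.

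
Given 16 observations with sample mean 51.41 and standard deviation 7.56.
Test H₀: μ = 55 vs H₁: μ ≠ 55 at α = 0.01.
One-sample t-test:
H₀: μ = 55
H₁: μ ≠ 55
df = n - 1 = 15
t = (x̄ - μ₀) / (s/√n) = (51.41 - 55) / (7.56/√16) = -1.899
p-value = 0.0769

Since p-value > α = 0.01, we fail to reject H₀.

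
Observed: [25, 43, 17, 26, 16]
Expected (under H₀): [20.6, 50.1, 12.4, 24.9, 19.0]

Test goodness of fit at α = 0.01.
Chi-square goodness of fit test:
H₀: observed counts match expected distribution
H₁: observed counts differ from expected distribution
df = k - 1 = 4
χ² = Σ(O - E)²/E
   = (25 - 20.6)²/20.6 + (43 - 50.1)²/50.1 + (17 - 12.4)²/12.4 + (26 - 24.9)²/24.9 + (16 - 19.0)²/19.0
   = 0.940 + 1.006 + 1.706 + 0.049 + 0.474
   = 4.17
p-value = 0.3829

Since p-value > α = 0.01, we fail to reject H₀.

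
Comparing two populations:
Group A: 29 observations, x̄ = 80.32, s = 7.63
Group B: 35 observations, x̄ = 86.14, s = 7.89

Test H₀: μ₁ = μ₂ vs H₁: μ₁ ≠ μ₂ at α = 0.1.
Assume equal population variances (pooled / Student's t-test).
Student's two-sample t-test (equal variances):
H₀: μ₁ = μ₂
H₁: μ₁ ≠ μ₂
df = n₁ + n₂ - 2 = 62
Pooled variance s_p² = [(n₁-1)s₁² + (n₂-1)s₂²] / (n₁ + n₂ - 2) = [(28)(7.63²) + (34)(7.89²)] / 62 = 60.4298
SE = √(s_p²(1/n₁ + 1/n₂)) = √(60.4298 × (1/29 + 1/35)) = 1.9520
t = (x̄₁ - x̄₂) / SE = (80.32 - 86.14) / 1.9520 = -5.82 / 1.9520 = -2.982
p-value = 0.0041

Since p-value < α = 0.1, we reject H₀.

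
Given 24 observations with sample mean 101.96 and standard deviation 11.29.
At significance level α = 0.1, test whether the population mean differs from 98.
One-sample t-test:
H₀: μ = 98
H₁: μ ≠ 98
df = n - 1 = 23
t = (x̄ - μ₀) / (s/√n) = (101.96 - 98) / (11.29/√24) = 1.718
p-value = 0.0992

Since p-value < α = 0.1, we reject H₀.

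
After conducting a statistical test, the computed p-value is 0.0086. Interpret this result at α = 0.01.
Since p = 0.0086 < α = 0.01, reject H₀.
There is sufficient evidence to reject the null hypothesis; the result is statistically significant at the 0.01 level.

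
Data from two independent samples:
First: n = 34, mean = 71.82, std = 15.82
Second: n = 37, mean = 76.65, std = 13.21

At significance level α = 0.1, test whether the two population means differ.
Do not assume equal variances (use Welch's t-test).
Welch's two-sample t-test:
H₀: μ₁ = μ₂
H₁: μ₁ ≠ μ₂
s₁²/n₁ = 15.82²/34 = 7.3610,  s₂²/n₂ = 13.21²/37 = 4.7163
SE = √(s₁²/n₁ + s₂²/n₂) = √(7.3610 + 4.7163) = 3.4752
df (Welch-Satterthwaite) = (s₁²/n₁ + s₂²/n₂)² / [(s₁²/n₁)²/(n₁-1) + (s₂²/n₂)²/(n₂-1)] ≈ 64.55
t = (x̄₁ - x̄₂) / SE = (71.82 - 76.65) / 3.4752 = -4.83 / 3.4752 = -1.390
p-value = 0.1694

Since p-value > α = 0.1, we fail to reject H₀.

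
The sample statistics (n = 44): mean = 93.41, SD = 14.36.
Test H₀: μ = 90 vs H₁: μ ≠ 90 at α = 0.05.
One-sample t-test:
H₀: μ = 90
H₁: μ ≠ 90
df = n - 1 = 43
t = (x̄ - μ₀) / (s/√n) = (93.41 - 90) / (14.36/√44) = 1.575
p-value = 0.1225

Since p-value > α = 0.05, we fail to reject H₀.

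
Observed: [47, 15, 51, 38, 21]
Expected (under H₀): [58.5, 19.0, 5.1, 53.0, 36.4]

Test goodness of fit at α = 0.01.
Chi-square goodness of fit test:
H₀: observed counts match expected distribution
H₁: observed counts differ from expected distribution
df = k - 1 = 4
χ² = Σ(O - E)²/E
   = (47 - 58.5)²/58.5 + (15 - 19.0)²/19.0 + (51 - 5.1)²/5.1 + (38 - 53.0)²/53.0 + (21 - 36.4)²/36.4
   = 2.261 + 0.842 + 413.100 + 4.245 + 6.515
   = 426.96
p-value < 0.0001

Since p-value < α = 0.01, we reject H₀.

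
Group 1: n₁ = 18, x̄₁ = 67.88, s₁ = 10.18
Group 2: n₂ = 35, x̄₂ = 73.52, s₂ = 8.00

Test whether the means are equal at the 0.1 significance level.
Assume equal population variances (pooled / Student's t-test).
Student's two-sample t-test (equal variances):
H₀: μ₁ = μ₂
H₁: μ₁ ≠ μ₂
df = n₁ + n₂ - 2 = 51
Pooled variance s_p² = [(n₁-1)s₁² + (n₂-1)s₂²] / (n₁ + n₂ - 2) = [(17)(10.18²) + (34)(8.00²)] / 51 = 77.2108
SE = √(s_p²(1/n₁ + 1/n₂)) = √(77.2108 × (1/18 + 1/35)) = 2.5486
t = (x̄₁ - x̄₂) / SE = (67.88 - 73.52) / 2.5486 = -5.64 / 2.5486 = -2.213
p-value = 0.0314

Since p-value < α = 0.1, we reject H₀.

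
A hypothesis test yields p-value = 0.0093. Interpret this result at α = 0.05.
Since p = 0.0093 < α = 0.05, reject H₀.
There is sufficient evidence to reject the null hypothesis; the result is statistically significant at the 0.05 level.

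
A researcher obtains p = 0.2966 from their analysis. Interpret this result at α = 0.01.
Since p = 0.2966 > α = 0.01, fail to reject H₀.
There is insufficient evidence to reject the null hypothesis; the result is not statistically significant at the 0.01 level.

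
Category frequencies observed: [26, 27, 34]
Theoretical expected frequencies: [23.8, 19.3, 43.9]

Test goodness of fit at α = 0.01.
Chi-square goodness of fit test:
H₀: observed counts match expected distribution
H₁: observed counts differ from expected distribution
df = k - 1 = 2
χ² = Σ(O - E)²/E
   = (26 - 23.8)²/23.8 + (27 - 19.3)²/19.3 + (34 - 43.9)²/43.9
   = 0.203 + 3.072 + 2.233
   = 5.51
p-value = 0.0637

Since p-value > α = 0.01, we fail to reject H₀.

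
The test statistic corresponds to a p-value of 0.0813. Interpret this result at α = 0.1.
Since p = 0.0813 < α = 0.1, reject H₀.
There is sufficient evidence to reject the null hypothesis; the result is statistically significant at the 0.1 level.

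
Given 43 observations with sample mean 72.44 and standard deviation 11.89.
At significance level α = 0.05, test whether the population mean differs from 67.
One-sample t-test:
H₀: μ = 67
H₁: μ ≠ 67
df = n - 1 = 42
t = (x̄ - μ₀) / (s/√n) = (72.44 - 67) / (11.89/√43) = 3.000
p-value = 0.0045

Since p-value < α = 0.05, we reject H₀.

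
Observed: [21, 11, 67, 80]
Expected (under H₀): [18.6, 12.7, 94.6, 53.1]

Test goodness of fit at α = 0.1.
Chi-square goodness of fit test:
H₀: observed counts match expected distribution
H₁: observed counts differ from expected distribution
df = k - 1 = 3
χ² = Σ(O - E)²/E
   = (21 - 18.6)²/18.6 + (11 - 12.7)²/12.7 + (67 - 94.6)²/94.6 + (80 - 53.1)²/53.1
   = 0.310 + 0.228 + 8.052 + 13.627
   = 22.22
p-value = 0.0001

Since p-value < α = 0.1, we reject H₀.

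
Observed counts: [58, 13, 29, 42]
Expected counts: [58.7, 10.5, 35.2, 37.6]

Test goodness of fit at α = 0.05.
Chi-square goodness of fit test:
H₀: observed counts match expected distribution
H₁: observed counts differ from expected distribution
df = k - 1 = 3
χ² = Σ(O - E)²/E
   = (58 - 58.7)²/58.7 + (13 - 10.5)²/10.5 + (29 - 35.2)²/35.2 + (42 - 37.6)²/37.6
   = 0.008 + 0.595 + 1.092 + 0.515
   = 2.21
p-value = 0.5299

Since p-value > α = 0.05, we fail to reject H₀.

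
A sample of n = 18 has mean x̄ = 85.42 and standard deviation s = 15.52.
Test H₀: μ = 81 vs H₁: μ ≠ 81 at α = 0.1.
One-sample t-test:
H₀: μ = 81
H₁: μ ≠ 81
df = n - 1 = 17
t = (x̄ - μ₀) / (s/√n) = (85.42 - 81) / (15.52/√18) = 1.208
p-value = 0.2435

Since p-value > α = 0.1, we fail to reject H₀.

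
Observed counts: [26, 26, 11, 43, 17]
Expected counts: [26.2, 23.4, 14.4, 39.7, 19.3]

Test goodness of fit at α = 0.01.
Chi-square goodness of fit test:
H₀: observed counts match expected distribution
H₁: observed counts differ from expected distribution
df = k - 1 = 4
χ² = Σ(O - E)²/E
   = (26 - 26.2)²/26.2 + (26 - 23.4)²/23.4 + (11 - 14.4)²/14.4 + (43 - 39.7)²/39.7 + (17 - 19.3)²/19.3
   = 0.002 + 0.289 + 0.803 + 0.274 + 0.274
   = 1.64
p-value = 0.8013

Since p-value > α = 0.01, we fail to reject H₀.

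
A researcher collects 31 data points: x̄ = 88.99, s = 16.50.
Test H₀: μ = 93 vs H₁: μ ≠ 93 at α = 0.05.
One-sample t-test:
H₀: μ = 93
H₁: μ ≠ 93
df = n - 1 = 30
t = (x̄ - μ₀) / (s/√n) = (88.99 - 93) / (16.50/√31) = -1.353
p-value = 0.1861

Since p-value > α = 0.05, we fail to reject H₀.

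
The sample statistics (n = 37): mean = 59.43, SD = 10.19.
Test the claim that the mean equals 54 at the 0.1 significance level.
One-sample t-test:
H₀: μ = 54
H₁: μ ≠ 54
df = n - 1 = 36
t = (x̄ - μ₀) / (s/√n) = (59.43 - 54) / (10.19/√37) = 3.241
p-value = 0.0026

Since p-value < α = 0.1, we reject H₀.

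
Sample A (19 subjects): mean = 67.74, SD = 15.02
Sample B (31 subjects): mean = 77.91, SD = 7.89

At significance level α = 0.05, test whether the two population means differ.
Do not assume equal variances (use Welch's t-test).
Welch's two-sample t-test:
H₀: μ₁ = μ₂
H₁: μ₁ ≠ μ₂
s₁²/n₁ = 15.02²/19 = 11.8737,  s₂²/n₂ = 7.89²/31 = 2.0081
SE = √(s₁²/n₁ + s₂²/n₂) = √(11.8737 + 2.0081) = 3.7258
df (Welch-Satterthwaite) = (s₁²/n₁ + s₂²/n₂)² / [(s₁²/n₁)²/(n₁-1) + (s₂²/n₂)²/(n₂-1)] ≈ 24.19
t = (x̄₁ - x̄₂) / SE = (67.74 - 77.91) / 3.7258 = -10.17 / 3.7258 = -2.730
p-value = 0.0116

Since p-value < α = 0.05, we reject H₀.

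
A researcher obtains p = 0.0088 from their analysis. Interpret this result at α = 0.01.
Since p = 0.0088 < α = 0.01, reject H₀.
There is sufficient evidence to reject the null hypothesis; the result is statistically significant at the 0.01 level.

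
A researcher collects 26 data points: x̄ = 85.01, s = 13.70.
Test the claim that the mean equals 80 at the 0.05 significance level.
One-sample t-test:
H₀: μ = 80
H₁: μ ≠ 80
df = n - 1 = 25
t = (x̄ - μ₀) / (s/√n) = (85.01 - 80) / (13.70/√26) = 1.865
p-value = 0.0740

Since p-value > α = 0.05, we fail to reject H₀.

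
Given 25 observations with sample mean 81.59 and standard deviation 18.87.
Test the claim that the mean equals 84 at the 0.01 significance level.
One-sample t-test:
H₀: μ = 84
H₁: μ ≠ 84
df = n - 1 = 24
t = (x̄ - μ₀) / (s/√n) = (81.59 - 84) / (18.87/√25) = -0.639
p-value = 0.5291

Since p-value > α = 0.01, we fail to reject H₀.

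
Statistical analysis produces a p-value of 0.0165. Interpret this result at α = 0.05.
Since p = 0.0165 < α = 0.05, reject H₀.
There is sufficient evidence to reject the null hypothesis; the result is statistically significant at the 0.05 level.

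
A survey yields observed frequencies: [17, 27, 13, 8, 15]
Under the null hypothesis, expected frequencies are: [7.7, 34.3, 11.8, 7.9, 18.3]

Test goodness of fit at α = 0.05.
Chi-square goodness of fit test:
H₀: observed counts match expected distribution
H₁: observed counts differ from expected distribution
df = k - 1 = 4
χ² = Σ(O - E)²/E
   = (17 - 7.7)²/7.7 + (27 - 34.3)²/34.3 + (13 - 11.8)²/11.8 + (8 - 7.9)²/7.9 + (15 - 18.3)²/18.3
   = 11.232 + 1.554 + 0.122 + 0.001 + 0.595
   = 13.50
p-value = 0.0091

Since p-value < α = 0.05, we reject H₀.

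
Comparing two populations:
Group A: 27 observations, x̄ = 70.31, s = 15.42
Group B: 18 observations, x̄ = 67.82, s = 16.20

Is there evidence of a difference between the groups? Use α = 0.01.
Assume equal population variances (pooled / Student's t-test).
Student's two-sample t-test (equal variances):
H₀: μ₁ = μ₂
H₁: μ₁ ≠ μ₂
df = n₁ + n₂ - 2 = 43
Pooled variance s_p² = [(n₁-1)s₁² + (n₂-1)s₂²] / (n₁ + n₂ - 2) = [(26)(15.42²) + (17)(16.20²)] / 43 = 247.5271
SE = √(s_p²(1/n₁ + 1/n₂)) = √(247.5271 × (1/27 + 1/18)) = 4.7874
t = (x̄₁ - x̄₂) / SE = (70.31 - 67.82) / 4.7874 = 2.49 / 4.7874 = 0.520
p-value = 0.6057

Since p-value > α = 0.01, we fail to reject H₀.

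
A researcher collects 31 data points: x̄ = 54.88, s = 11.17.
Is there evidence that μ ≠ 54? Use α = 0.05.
One-sample t-test:
H₀: μ = 54
H₁: μ ≠ 54
df = n - 1 = 30
t = (x̄ - μ₀) / (s/√n) = (54.88 - 54) / (11.17/√31) = 0.439
p-value = 0.6641

Since p-value > α = 0.05, we fail to reject H₀.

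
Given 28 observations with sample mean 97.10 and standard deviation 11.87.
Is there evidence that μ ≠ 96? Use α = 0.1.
One-sample t-test:
H₀: μ = 96
H₁: μ ≠ 96
df = n - 1 = 27
t = (x̄ - μ₀) / (s/√n) = (97.10 - 96) / (11.87/√28) = 0.490
p-value = 0.6278

Since p-value > α = 0.1, we fail to reject H₀.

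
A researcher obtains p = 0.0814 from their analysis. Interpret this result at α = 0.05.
Since p = 0.0814 > α = 0.05, fail to reject H₀.
There is insufficient evidence to reject the null hypothesis; the result is not statistically significant at the 0.05 level.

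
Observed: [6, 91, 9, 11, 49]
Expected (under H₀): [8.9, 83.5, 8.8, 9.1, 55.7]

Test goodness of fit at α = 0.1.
Chi-square goodness of fit test:
H₀: observed counts match expected distribution
H₁: observed counts differ from expected distribution
df = k - 1 = 4
χ² = Σ(O - E)²/E
   = (6 - 8.9)²/8.9 + (91 - 83.5)²/83.5 + (9 - 8.8)²/8.8 + (11 - 9.1)²/9.1 + (49 - 55.7)²/55.7
   = 0.945 + 0.674 + 0.005 + 0.397 + 0.806
   = 2.83
p-value = 0.5874

Since p-value > α = 0.1, we fail to reject H₀.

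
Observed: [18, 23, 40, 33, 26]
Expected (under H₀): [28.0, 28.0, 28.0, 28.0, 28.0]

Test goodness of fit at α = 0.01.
Chi-square goodness of fit test:
H₀: observed counts match expected distribution
H₁: observed counts differ from expected distribution
df = k - 1 = 4
χ² = Σ(O - E)²/E
   = (18 - 28.0)²/28.0 + (23 - 28.0)²/28.0 + (40 - 28.0)²/28.0 + (33 - 28.0)²/28.0 + (26 - 28.0)²/28.0
   = 3.571 + 0.893 + 5.143 + 0.893 + 0.143
   = 10.64
p-value = 0.0309

Since p-value > α = 0.01, we fail to reject H₀.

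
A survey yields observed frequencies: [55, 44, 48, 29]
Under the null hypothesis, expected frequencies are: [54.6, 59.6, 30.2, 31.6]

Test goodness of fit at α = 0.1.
Chi-square goodness of fit test:
H₀: observed counts match expected distribution
H₁: observed counts differ from expected distribution
df = k - 1 = 3
χ² = Σ(O - E)²/E
   = (55 - 54.6)²/54.6 + (44 - 59.6)²/59.6 + (48 - 30.2)²/30.2 + (29 - 31.6)²/31.6
   = 0.003 + 4.083 + 10.491 + 0.214
   = 14.79
p-value = 0.0020

Since p-value < α = 0.1, we reject H₀.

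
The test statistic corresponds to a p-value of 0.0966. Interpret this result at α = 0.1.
Since p = 0.0966 < α = 0.1, reject H₀.
There is sufficient evidence to reject the null hypothesis; the result is statistically significant at the 0.1 level.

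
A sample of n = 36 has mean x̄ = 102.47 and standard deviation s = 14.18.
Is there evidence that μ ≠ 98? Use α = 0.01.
One-sample t-test:
H₀: μ = 98
H₁: μ ≠ 98
df = n - 1 = 35
t = (x̄ - μ₀) / (s/√n) = (102.47 - 98) / (14.18/√36) = 1.891
p-value = 0.0669

Since p-value > α = 0.01, we fail to reject H₀.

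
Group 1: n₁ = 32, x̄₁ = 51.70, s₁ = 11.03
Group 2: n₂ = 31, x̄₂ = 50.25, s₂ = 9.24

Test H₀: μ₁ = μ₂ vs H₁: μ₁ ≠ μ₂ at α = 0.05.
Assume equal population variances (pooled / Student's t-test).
Student's two-sample t-test (equal variances):
H₀: μ₁ = μ₂
H₁: μ₁ ≠ μ₂
df = n₁ + n₂ - 2 = 61
Pooled variance s_p² = [(n₁-1)s₁² + (n₂-1)s₂²] / (n₁ + n₂ - 2) = [(31)(11.03²) + (30)(9.24²)] / 61 = 103.8167
SE = √(s_p²(1/n₁ + 1/n₂)) = √(103.8167 × (1/32 + 1/31)) = 2.5677
t = (x̄₁ - x̄₂) / SE = (51.70 - 50.25) / 2.5677 = 1.45 / 2.5677 = 0.565
p-value = 0.5743

Since p-value > α = 0.05, we fail to reject H₀.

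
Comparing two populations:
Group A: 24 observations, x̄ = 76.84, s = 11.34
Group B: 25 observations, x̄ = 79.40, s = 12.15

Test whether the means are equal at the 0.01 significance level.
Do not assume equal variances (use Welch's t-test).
Welch's two-sample t-test:
H₀: μ₁ = μ₂
H₁: μ₁ ≠ μ₂
s₁²/n₁ = 11.34²/24 = 5.3581,  s₂²/n₂ = 12.15²/25 = 5.9049
SE = √(s₁²/n₁ + s₂²/n₂) = √(5.3581 + 5.9049) = 3.3560
df (Welch-Satterthwaite) = (s₁²/n₁ + s₂²/n₂)² / [(s₁²/n₁)²/(n₁-1) + (s₂²/n₂)²/(n₂-1)] ≈ 46.97
t = (x̄₁ - x̄₂) / SE = (76.84 - 79.40) / 3.3560 = -2.56 / 3.3560 = -0.763
p-value = 0.4494

Since p-value > α = 0.01, we fail to reject H₀.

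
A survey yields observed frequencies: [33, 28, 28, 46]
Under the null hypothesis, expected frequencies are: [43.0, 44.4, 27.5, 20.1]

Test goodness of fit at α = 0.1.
Chi-square goodness of fit test:
H₀: observed counts match expected distribution
H₁: observed counts differ from expected distribution
df = k - 1 = 3
χ² = Σ(O - E)²/E
   = (33 - 43.0)²/43.0 + (28 - 44.4)²/44.4 + (28 - 27.5)²/27.5 + (46 - 20.1)²/20.1
   = 2.326 + 6.058 + 0.009 + 33.374
   = 41.77
p-value < 0.0001

Since p-value < α = 0.1, we reject H₀.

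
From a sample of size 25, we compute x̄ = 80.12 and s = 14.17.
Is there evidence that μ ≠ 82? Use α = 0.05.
One-sample t-test:
H₀: μ = 82
H₁: μ ≠ 82
df = n - 1 = 24
t = (x̄ - μ₀) / (s/√n) = (80.12 - 82) / (14.17/√25) = -0.663
p-value = 0.5134

Since p-value > α = 0.05, we fail to reject H₀.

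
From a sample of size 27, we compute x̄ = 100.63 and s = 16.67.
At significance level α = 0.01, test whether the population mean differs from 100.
One-sample t-test:
H₀: μ = 100
H₁: μ ≠ 100
df = n - 1 = 26
t = (x̄ - μ₀) / (s/√n) = (100.63 - 100) / (16.67/√27) = 0.196
p-value = 0.8458

Since p-value > α = 0.01, we fail to reject H₀.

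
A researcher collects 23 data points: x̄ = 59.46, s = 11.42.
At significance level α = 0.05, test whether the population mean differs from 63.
One-sample t-test:
H₀: μ = 63
H₁: μ ≠ 63
df = n - 1 = 22
t = (x̄ - μ₀) / (s/√n) = (59.46 - 63) / (11.42/√23) = -1.487
p-value = 0.1513

Since p-value > α = 0.05, we fail to reject H₀.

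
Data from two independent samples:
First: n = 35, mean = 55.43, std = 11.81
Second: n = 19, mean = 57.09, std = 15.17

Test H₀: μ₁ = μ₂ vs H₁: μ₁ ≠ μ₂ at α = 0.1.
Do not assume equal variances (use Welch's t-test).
Welch's two-sample t-test:
H₀: μ₁ = μ₂
H₁: μ₁ ≠ μ₂
s₁²/n₁ = 11.81²/35 = 3.9850,  s₂²/n₂ = 15.17²/19 = 12.1120
SE = √(s₁²/n₁ + s₂²/n₂) = √(3.9850 + 12.1120) = 4.0121
df (Welch-Satterthwaite) = (s₁²/n₁ + s₂²/n₂)² / [(s₁²/n₁)²/(n₁-1) + (s₂²/n₂)²/(n₂-1)] ≈ 30.07
t = (x̄₁ - x̄₂) / SE = (55.43 - 57.09) / 4.0121 = -1.66 / 4.0121 = -0.414
p-value = 0.6820

Since p-value > α = 0.1, we fail to reject H₀.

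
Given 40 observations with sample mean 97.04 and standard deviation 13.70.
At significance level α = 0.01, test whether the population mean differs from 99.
One-sample t-test:
H₀: μ = 99
H₁: μ ≠ 99
df = n - 1 = 39
t = (x̄ - μ₀) / (s/√n) = (97.04 - 99) / (13.70/√40) = -0.905
p-value = 0.3711

Since p-value > α = 0.01, we fail to reject H₀.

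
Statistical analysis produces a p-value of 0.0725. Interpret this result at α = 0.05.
Since p = 0.0725 > α = 0.05, fail to reject H₀.
There is insufficient evidence to reject the null hypothesis; the result is not statistically significant at the 0.05 level.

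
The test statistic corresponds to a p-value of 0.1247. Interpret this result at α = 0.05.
Since p = 0.1247 > α = 0.05, fail to reject H₀.
There is insufficient evidence to reject the null hypothesis; the result is not statistically significant at the 0.05 level.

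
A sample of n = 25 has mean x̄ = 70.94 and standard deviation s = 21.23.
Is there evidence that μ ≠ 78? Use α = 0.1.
One-sample t-test:
H₀: μ = 78
H₁: μ ≠ 78
df = n - 1 = 24
t = (x̄ - μ₀) / (s/√n) = (70.94 - 78) / (21.23/√25) = -1.663
p-value = 0.1094

Since p-value > α = 0.1, we fail to reject H₀.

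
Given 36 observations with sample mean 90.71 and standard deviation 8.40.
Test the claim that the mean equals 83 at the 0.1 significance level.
One-sample t-test:
H₀: μ = 83
H₁: μ ≠ 83
df = n - 1 = 35
t = (x̄ - μ₀) / (s/√n) = (90.71 - 83) / (8.40/√36) = 5.507
p-value < 0.0001

Since p-value < α = 0.1, we reject H₀.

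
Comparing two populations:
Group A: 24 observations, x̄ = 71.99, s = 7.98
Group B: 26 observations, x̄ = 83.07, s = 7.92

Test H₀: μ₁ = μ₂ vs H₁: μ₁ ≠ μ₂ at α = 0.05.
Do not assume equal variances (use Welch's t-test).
Welch's two-sample t-test:
H₀: μ₁ = μ₂
H₁: μ₁ ≠ μ₂
s₁²/n₁ = 7.98²/24 = 2.6534,  s₂²/n₂ = 7.92²/26 = 2.4126
SE = √(s₁²/n₁ + s₂²/n₂) = √(2.6534 + 2.4126) = 2.2508
df (Welch-Satterthwaite) = (s₁²/n₁ + s₂²/n₂)² / [(s₁²/n₁)²/(n₁-1) + (s₂²/n₂)²/(n₂-1)] ≈ 47.62
t = (x̄₁ - x̄₂) / SE = (71.99 - 83.07) / 2.2508 = -11.08 / 2.2508 = -4.923
p-value < 0.0001

Since p-value < α = 0.05, we reject H₀.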